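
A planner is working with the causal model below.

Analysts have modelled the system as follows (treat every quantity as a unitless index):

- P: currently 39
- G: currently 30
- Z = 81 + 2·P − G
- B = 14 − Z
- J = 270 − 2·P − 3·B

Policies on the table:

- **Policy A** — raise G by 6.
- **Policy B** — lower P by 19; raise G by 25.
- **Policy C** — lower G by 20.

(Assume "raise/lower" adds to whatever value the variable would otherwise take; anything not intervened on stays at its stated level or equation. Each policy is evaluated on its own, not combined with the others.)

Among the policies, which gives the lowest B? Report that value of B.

Policy A (G + 6):
  P = 39
  G = 30 + 6 = 36
  Z = 81 + 2·39 − 36 = 123
  B = 14 − 123 = -109
Policy B (P − 19, G + 25):
  P = 39 − 19 = 20
  G = 30 + 25 = 55
  Z = 81 + 2·20 − 55 = 66
  B = 14 − 66 = -52
Policy C (G − 20):
  P = 39
  G = 30 − 20 = 10
  Z = 81 + 2·39 − 10 = 149
  B = 14 − 149 = -135
Comparing — Policy A: B=-109, Policy B: B=-52, Policy C: B=-135. Lowest is -135 (Policy C).

-135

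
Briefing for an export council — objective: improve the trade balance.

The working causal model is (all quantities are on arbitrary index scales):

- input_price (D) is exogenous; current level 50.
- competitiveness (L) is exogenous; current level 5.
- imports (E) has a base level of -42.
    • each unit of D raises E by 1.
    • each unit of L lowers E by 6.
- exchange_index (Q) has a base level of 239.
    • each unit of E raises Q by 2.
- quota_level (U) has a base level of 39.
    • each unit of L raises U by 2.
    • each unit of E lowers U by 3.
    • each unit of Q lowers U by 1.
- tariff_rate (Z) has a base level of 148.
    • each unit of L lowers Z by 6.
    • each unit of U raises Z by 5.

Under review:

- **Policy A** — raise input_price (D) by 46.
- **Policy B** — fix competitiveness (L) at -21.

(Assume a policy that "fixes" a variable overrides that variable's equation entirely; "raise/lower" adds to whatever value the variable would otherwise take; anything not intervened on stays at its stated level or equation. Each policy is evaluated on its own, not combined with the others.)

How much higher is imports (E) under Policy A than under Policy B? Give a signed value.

-110

Policy A (D + 46):
  D = 50 + 46 = 96
  L = 5
  E = -42 + 96 − 6·5 = 24
Policy B (L := -21):
  D = 50
  L = -21
  E = -42 + 50 − 6·(-21) = 134
E: 24 − 134 = -110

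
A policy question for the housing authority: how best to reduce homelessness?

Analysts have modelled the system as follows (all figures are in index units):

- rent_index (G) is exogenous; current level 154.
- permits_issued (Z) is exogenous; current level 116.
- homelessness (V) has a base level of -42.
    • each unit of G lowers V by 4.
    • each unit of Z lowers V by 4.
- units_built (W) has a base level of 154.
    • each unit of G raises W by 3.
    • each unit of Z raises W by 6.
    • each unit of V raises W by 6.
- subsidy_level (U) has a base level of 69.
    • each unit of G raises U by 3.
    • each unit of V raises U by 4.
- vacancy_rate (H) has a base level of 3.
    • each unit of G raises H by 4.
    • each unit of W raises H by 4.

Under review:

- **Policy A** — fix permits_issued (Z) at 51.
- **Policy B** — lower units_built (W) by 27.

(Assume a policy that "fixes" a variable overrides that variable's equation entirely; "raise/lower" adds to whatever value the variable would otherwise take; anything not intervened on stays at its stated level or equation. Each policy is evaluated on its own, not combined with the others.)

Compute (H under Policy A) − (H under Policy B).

4788

Policy A (Z := 51):
  G = 154
  Z = 51
  V = -42 − 4·154 − 4·51 = -862
  W = 154 + 3·154 + 6·51 + 6·(-862) = -4250
  H = 3 + 4·154 + 4·(-4250) = -16381
Policy B (W − 27):
  G = 154
  Z = 116
  V = -42 − 4·154 − 4·116 = -1122
  W = 154 + 3·154 + 6·116 + 6·(-1122) (−27 from intervention) = -5447
  H = 3 + 4·154 + 4·(-5447) = -21169
H: -16381 − (-21169) = 4788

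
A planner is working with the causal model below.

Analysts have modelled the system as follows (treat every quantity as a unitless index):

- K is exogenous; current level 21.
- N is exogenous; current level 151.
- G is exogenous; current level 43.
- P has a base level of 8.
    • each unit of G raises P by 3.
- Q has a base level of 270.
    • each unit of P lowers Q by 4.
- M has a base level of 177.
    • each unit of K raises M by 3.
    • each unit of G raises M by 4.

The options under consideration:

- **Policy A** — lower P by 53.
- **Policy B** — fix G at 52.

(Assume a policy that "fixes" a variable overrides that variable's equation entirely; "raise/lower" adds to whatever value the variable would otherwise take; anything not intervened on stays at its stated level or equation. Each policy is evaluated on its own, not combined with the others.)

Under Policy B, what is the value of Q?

Policy B (G := 52):
  G = 52
  P = 8 + 3·52 = 164
  Q = 270 − 4·164 = -386

-386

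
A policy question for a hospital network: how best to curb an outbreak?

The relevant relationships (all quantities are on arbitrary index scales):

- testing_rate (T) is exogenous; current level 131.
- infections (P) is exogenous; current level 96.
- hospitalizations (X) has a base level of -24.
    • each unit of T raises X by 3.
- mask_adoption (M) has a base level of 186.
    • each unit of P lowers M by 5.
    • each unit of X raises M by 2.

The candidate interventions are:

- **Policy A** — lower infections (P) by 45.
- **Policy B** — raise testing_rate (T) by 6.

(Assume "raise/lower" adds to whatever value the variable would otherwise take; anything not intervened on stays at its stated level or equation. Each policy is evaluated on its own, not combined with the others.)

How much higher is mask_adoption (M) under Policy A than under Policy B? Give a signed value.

189

Policy A (P − 45):
  T = 131
  P = 96 − 45 = 51
  X = -24 + 3·131 = 369
  M = 186 − 5·51 + 2·369 = 669
Policy B (T + 6):
  T = 131 + 6 = 137
  P = 96
  X = -24 + 3·137 = 387
  M = 186 − 5·96 + 2·387 = 480
M: 669 − 480 = 189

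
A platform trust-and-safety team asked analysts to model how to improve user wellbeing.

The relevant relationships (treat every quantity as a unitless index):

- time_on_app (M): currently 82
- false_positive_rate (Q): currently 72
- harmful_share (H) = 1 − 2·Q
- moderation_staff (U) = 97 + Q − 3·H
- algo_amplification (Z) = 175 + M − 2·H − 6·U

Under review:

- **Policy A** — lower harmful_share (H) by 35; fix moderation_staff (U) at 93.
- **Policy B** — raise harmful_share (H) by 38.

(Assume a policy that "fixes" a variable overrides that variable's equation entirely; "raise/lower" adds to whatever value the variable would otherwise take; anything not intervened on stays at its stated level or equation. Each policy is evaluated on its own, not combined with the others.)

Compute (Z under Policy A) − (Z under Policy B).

2492

Policy A (H − 35, U := 93):
  M = 82
  Q = 72
  H = 1 − 2·72 (−35 from intervention) = -178
  U = 93
  Z = 175 + 82 − 2·(-178) − 6·93 = 55
Policy B (H + 38):
  M = 82
  Q = 72
  H = 1 − 2·72 (+38 from intervention) = -105
  U = 97 + 72 − 3·(-105) = 484
  Z = 175 + 82 − 2·(-105) − 6·484 = -2437
Z: 55 − (-2437) = 2492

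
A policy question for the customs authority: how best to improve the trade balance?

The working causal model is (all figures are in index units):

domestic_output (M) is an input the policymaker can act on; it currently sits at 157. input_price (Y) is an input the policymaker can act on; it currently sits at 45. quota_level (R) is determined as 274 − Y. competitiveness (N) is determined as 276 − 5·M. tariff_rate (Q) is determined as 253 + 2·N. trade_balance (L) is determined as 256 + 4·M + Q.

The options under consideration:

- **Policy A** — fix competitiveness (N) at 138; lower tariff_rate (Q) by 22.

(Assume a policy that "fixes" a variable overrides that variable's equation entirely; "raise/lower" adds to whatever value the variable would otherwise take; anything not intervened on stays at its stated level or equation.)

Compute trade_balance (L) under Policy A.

1391

Policy A (N := 138, Q − 22):
  M = 157
  N = 138
  Q = 253 + 2·138 (−22 from intervention) = 507
  L = 256 + 4·157 + 507 = 1391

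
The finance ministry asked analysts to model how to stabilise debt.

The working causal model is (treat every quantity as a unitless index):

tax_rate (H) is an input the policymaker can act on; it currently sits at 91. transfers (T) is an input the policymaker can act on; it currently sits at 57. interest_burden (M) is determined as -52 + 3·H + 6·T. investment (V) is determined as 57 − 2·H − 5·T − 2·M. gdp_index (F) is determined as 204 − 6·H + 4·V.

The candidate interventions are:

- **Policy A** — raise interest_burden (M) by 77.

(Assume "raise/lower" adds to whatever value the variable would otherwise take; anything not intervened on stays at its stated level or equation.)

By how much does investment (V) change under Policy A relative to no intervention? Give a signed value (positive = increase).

Baseline:
  H = 91
  T = 57
  M = -52 + 3·91 + 6·57 = 563
  V = 57 − 2·91 − 5·57 − 2·563 = -1536
Policy A (M + 77):
  H = 91
  T = 57
  M = -52 + 3·91 + 6·57 (+77 from intervention) = 640
  V = 57 − 2·91 − 5·57 − 2·640 = -1690
Change in V: -1690 − (-1536) = -154

-154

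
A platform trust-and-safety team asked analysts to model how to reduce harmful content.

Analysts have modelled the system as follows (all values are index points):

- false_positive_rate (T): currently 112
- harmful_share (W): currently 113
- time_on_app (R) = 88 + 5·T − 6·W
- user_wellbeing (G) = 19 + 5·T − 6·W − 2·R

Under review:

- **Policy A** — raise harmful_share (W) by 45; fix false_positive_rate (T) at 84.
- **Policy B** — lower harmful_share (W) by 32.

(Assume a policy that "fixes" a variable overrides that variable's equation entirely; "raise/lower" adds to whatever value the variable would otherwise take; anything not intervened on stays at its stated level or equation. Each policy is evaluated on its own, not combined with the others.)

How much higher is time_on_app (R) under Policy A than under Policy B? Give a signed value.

Policy A (W + 45, T := 84):
  T = 84
  W = 113 + 45 = 158
  R = 88 + 5·84 − 6·158 = -440
Policy B (W − 32):
  T = 112
  W = 113 − 32 = 81
  R = 88 + 5·112 − 6·81 = 162
R: -440 − 162 = -602

-602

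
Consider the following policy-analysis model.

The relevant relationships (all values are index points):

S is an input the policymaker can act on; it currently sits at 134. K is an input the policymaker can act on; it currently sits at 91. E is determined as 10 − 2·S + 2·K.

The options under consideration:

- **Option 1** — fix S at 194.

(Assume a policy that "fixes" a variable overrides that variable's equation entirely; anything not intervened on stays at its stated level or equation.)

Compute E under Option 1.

-196

Option 1 (S := 194):
  S = 194
  K = 91
  E = 10 − 2·194 + 2·91 = -196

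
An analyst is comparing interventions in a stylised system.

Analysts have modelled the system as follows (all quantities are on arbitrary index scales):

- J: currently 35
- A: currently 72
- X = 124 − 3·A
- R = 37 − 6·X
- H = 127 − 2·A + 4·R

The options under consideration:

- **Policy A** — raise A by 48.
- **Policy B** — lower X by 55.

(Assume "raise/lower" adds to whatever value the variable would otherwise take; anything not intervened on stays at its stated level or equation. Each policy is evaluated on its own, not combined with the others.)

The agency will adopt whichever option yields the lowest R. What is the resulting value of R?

Policy A (A + 48):
  A = 72 + 48 = 120
  X = 124 − 3·120 = -236
  R = 37 − 6·(-236) = 1453
Policy B (X − 55):
  A = 72
  X = 124 − 3·72 (−55 from intervention) = -147
  R = 37 − 6·(-147) = 919
Comparing — Policy A: R=1453, Policy B: R=919. Lowest is 919 (Policy B).

919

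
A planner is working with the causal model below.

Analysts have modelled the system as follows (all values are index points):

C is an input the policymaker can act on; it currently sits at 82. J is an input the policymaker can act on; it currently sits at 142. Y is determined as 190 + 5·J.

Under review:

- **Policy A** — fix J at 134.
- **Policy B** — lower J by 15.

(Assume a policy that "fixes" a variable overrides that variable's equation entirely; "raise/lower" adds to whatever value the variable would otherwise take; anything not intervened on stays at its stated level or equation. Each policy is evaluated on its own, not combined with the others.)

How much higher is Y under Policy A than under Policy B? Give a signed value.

35

Policy A (J := 134):
  J = 134
  Y = 190 + 5·134 = 860
Policy B (J − 15):
  J = 142 − 15 = 127
  Y = 190 + 5·127 = 825
Y: 860 − 825 = 35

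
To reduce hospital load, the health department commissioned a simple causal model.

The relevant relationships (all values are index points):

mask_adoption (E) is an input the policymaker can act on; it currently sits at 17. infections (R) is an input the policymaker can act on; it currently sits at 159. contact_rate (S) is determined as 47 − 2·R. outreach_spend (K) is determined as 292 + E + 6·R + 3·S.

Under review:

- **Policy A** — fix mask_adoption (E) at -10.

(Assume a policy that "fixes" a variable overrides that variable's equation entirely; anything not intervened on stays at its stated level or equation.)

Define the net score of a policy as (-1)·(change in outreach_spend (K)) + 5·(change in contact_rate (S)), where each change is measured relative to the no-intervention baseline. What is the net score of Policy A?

Baseline:
  E = 17
  R = 159
  S = 47 − 2·159 = -271
  K = 292 + 17 + 6·159 + 3·(-271) = 450
Policy A (E := -10):
  E = -10
  R = 159
  S = 47 − 2·159 = -271
  K = 292 + (-10) + 6·159 + 3·(-271) = 423
ΔK = 423 − 450 = -27; ΔS = -271 − (-271) = 0
Score = (-1)·(-27) + 5·0 = 27

27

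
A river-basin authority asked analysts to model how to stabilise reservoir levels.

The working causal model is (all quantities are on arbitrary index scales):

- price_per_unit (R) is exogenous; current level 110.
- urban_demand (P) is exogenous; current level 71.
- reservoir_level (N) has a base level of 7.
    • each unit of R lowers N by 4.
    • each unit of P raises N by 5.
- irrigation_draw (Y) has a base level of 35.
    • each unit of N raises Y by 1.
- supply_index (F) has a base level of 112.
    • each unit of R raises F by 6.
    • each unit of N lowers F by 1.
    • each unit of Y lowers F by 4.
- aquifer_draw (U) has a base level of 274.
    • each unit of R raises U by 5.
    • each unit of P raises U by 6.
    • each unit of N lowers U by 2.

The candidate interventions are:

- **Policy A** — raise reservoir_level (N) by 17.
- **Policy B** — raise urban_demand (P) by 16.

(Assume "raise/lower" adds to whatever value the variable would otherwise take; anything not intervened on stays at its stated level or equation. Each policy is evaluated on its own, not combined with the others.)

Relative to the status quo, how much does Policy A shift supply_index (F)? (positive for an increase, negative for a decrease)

Baseline:
  R = 110
  P = 71
  N = 7 − 4·110 + 5·71 = -78
  Y = 35 + (-78) = -43
  F = 112 + 6·110 − (-78) − 4·(-43) = 1022
Policy A (N + 17):
  R = 110
  P = 71
  N = 7 − 4·110 + 5·71 (+17 from intervention) = -61
  Y = 35 + (-61) = -26
  F = 112 + 6·110 − (-61) − 4·(-26) = 937
Change in F: 937 − 1022 = -85

-85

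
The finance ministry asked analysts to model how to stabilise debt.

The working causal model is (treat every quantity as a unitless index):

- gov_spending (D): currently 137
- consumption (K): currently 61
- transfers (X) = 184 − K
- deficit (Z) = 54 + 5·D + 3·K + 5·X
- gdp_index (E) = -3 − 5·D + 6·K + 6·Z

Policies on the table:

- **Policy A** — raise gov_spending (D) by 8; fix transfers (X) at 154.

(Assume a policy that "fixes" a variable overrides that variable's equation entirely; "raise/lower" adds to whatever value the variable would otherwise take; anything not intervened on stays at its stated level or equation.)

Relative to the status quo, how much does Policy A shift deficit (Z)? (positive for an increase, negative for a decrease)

195

Baseline:
  D = 137
  K = 61
  X = 184 − 61 = 123
  Z = 54 + 5·137 + 3·61 + 5·123 = 1537
Policy A (D + 8, X := 154):
  D = 137 + 8 = 145
  K = 61
  X = 154
  Z = 54 + 5·145 + 3·61 + 5·154 = 1732
Change in Z: 1732 − 1537 = 195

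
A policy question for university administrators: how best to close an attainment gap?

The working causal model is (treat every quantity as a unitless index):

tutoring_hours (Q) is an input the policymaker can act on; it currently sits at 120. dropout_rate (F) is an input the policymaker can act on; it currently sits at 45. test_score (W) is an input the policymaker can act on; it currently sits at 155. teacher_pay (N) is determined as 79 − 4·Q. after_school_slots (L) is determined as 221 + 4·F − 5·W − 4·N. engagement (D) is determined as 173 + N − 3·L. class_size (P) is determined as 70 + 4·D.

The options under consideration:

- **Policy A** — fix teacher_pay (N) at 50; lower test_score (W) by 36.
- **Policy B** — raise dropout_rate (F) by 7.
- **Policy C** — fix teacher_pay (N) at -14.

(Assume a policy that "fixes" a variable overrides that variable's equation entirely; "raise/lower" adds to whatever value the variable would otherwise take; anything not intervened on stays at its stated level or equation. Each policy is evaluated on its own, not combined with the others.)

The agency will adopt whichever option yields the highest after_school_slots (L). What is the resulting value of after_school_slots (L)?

1258

Policy A (N := 50, W − 36):
  Q = 120
  F = 45
  W = 155 − 36 = 119
  N = 50
  L = 221 + 4·45 − 5·119 − 4·50 = -394
Policy B (F + 7):
  Q = 120
  F = 45 + 7 = 52
  W = 155
  N = 79 − 4·120 = -401
  L = 221 + 4·52 − 5·155 − 4·(-401) = 1258
Policy C (N := -14):
  Q = 120
  F = 45
  W = 155
  N = -14
  L = 221 + 4·45 − 5·155 − 4·(-14) = -318
Comparing — Policy A: L=-394, Policy B: L=1258, Policy C: L=-318. Highest is 1258 (Policy B).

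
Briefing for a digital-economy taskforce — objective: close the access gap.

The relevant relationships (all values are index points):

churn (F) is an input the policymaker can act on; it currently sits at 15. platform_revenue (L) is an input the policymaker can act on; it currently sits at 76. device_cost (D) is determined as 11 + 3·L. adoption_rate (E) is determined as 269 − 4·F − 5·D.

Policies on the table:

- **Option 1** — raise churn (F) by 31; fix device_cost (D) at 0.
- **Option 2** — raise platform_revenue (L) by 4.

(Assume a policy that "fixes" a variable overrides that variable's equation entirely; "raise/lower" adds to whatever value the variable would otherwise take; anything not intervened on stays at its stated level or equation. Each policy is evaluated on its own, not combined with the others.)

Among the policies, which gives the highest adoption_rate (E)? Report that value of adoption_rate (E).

85

Option 1 (F + 31, D := 0):
  F = 15 + 31 = 46
  L = 76
  D = 0
  E = 269 − 4·46 − 5·0 = 85
Option 2 (L + 4):
  F = 15
  L = 76 + 4 = 80
  D = 11 + 3·80 = 251
  E = 269 − 4·15 − 5·251 = -1046
Comparing — Option 1: E=85, Option 2: E=-1046. Highest is 85 (Option 1).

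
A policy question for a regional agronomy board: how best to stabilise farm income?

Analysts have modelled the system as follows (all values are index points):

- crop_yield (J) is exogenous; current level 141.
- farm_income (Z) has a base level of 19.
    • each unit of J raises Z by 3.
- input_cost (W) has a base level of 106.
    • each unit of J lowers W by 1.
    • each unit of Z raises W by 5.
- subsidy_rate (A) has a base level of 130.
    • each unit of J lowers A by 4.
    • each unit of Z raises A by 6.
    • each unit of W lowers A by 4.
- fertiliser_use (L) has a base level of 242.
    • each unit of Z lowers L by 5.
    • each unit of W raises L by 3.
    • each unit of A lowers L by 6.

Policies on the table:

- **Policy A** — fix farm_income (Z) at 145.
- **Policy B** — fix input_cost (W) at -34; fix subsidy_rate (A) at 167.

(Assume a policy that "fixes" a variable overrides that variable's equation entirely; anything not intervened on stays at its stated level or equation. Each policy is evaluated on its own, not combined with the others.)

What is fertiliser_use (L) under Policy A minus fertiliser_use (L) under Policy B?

Policy A (Z := 145):
  J = 141
  Z = 145
  W = 106 − 141 + 5·145 = 690
  A = 130 − 4·141 + 6·145 − 4·690 = -2324
  L = 242 − 5·145 + 3·690 − 6·(-2324) = 15531
Policy B (W := -34, A := 167):
  J = 141
  Z = 19 + 3·141 = 442
  W = -34
  A = 167
  L = 242 − 5·442 + 3·(-34) − 6·167 = -3072
L: 15531 − (-3072) = 18603

18603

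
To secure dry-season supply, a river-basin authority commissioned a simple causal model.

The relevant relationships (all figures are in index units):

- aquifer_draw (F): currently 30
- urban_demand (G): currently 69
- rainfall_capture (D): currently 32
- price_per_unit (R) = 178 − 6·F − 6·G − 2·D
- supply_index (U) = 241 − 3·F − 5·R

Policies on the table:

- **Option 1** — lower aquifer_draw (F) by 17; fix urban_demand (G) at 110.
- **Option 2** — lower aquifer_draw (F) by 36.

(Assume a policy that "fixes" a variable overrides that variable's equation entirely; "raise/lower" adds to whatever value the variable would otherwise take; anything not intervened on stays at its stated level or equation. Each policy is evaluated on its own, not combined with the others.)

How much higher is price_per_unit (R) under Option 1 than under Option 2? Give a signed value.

-360

Option 1 (F − 17, G := 110):
  F = 30 − 17 = 13
  G = 110
  D = 32
  R = 178 − 6·13 − 6·110 − 2·32 = -624
Option 2 (F − 36):
  F = 30 − 36 = -6
  G = 69
  D = 32
  R = 178 − 6·(-6) − 6·69 − 2·32 = -264
R: -624 − (-264) = -360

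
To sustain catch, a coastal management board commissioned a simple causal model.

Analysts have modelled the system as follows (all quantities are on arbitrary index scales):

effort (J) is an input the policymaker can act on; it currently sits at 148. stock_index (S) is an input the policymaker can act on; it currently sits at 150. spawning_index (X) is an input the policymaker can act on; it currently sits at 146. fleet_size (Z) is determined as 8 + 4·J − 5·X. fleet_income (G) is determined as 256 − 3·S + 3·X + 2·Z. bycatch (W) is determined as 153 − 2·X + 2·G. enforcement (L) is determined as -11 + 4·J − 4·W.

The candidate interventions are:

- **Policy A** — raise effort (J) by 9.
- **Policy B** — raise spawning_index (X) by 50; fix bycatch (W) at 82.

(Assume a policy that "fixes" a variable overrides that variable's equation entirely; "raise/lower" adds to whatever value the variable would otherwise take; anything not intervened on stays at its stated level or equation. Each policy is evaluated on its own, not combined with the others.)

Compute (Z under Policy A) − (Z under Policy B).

286

Policy A (J + 9):
  J = 148 + 9 = 157
  X = 146
  Z = 8 + 4·157 − 5·146 = -94
Policy B (X + 50, W := 82):
  J = 148
  X = 146 + 50 = 196
  Z = 8 + 4·148 − 5·196 = -380
Z: -94 − (-380) = 286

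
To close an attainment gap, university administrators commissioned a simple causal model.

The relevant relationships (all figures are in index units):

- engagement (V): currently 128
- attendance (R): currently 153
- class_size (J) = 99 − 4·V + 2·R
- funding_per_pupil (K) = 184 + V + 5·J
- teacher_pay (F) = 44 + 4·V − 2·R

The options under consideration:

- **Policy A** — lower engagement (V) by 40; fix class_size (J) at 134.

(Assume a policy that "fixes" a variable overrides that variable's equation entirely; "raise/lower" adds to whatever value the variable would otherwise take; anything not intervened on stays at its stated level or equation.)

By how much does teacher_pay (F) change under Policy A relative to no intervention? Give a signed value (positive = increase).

-160

Baseline:
  V = 128
  R = 153
  F = 44 + 4·128 − 2·153 = 250
Policy A (V − 40, J := 134):
  V = 128 − 40 = 88
  R = 153
  F = 44 + 4·88 − 2·153 = 90
Change in F: 90 − 250 = -160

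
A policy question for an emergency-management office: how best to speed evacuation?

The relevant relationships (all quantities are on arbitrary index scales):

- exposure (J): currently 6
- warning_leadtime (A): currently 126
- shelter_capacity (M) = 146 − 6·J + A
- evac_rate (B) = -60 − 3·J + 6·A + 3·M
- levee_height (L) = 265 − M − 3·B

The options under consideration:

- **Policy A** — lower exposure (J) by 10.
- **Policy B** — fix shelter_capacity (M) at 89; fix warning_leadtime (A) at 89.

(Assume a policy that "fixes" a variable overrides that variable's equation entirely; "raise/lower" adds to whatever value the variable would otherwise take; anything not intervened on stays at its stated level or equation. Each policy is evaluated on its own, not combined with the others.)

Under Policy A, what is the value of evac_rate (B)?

1596

Policy A (J − 10):
  J = 6 − 10 = -4
  A = 126
  M = 146 − 6·(-4) + 126 = 296
  B = -60 − 3·(-4) + 6·126 + 3·296 = 1596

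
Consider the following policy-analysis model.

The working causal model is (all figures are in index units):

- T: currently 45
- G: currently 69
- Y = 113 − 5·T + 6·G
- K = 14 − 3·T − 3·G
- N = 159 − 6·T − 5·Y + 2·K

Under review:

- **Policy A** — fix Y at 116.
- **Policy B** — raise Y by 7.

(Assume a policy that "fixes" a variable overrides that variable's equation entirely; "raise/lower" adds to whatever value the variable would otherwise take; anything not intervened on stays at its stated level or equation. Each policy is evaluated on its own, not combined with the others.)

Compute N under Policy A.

Policy A (Y := 116):
  T = 45
  G = 69
  Y = 116
  K = 14 − 3·45 − 3·69 = -328
  N = 159 − 6·45 − 5·116 + 2·(-328) = -1347

-1347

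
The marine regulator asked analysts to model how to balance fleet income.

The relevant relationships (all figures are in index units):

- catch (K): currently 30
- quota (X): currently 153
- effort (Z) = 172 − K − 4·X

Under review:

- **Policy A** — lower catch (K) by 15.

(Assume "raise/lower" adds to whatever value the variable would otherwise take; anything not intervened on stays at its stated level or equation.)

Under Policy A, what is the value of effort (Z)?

Policy A (K − 15):
  K = 30 − 15 = 15
  X = 153
  Z = 172 − 15 − 4·153 = -455

-455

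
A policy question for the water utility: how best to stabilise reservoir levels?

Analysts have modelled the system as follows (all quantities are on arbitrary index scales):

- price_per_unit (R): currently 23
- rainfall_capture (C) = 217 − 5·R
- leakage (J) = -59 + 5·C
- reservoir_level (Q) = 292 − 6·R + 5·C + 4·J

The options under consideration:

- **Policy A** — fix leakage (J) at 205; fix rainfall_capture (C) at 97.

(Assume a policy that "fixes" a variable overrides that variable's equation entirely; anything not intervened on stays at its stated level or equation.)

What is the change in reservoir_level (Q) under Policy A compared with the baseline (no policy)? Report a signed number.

Baseline:
  R = 23
  C = 217 − 5·23 = 102
  J = -59 + 5·102 = 451
  Q = 292 − 6·23 + 5·102 + 4·451 = 2468
Policy A (J := 205, C := 97):
  R = 23
  C = 97
  J = 205
  Q = 292 − 6·23 + 5·97 + 4·205 = 1459
Change in Q: 1459 − 2468 = -1009

-1009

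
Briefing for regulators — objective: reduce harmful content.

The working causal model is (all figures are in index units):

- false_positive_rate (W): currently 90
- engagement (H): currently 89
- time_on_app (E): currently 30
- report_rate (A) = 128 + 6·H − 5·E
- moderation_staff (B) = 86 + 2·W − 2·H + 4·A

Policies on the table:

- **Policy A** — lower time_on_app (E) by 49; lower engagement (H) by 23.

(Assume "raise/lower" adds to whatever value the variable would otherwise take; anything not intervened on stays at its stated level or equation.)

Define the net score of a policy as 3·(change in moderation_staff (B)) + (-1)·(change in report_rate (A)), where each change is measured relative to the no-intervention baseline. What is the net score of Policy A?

Baseline:
  W = 90
  H = 89
  E = 30
  A = 128 + 6·89 − 5·30 = 512
  B = 86 + 2·90 − 2·89 + 4·512 = 2136
Policy A (E − 49, H − 23):
  W = 90
  H = 89 − 23 = 66
  E = 30 − 49 = -19
  A = 128 + 6·66 − 5·(-19) = 619
  B = 86 + 2·90 − 2·66 + 4·619 = 2610
ΔB = 2610 − 2136 = 474; ΔA = 619 − 512 = 107
Score = 3·474 + (-1)·107 = 1315

1315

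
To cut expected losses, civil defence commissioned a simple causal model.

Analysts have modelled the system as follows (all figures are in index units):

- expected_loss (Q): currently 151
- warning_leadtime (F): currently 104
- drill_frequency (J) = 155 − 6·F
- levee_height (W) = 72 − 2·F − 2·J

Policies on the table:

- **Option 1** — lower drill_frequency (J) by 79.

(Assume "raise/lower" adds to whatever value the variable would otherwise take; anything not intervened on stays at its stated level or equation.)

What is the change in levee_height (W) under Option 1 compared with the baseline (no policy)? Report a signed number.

158

Baseline:
  F = 104
  J = 155 − 6·104 = -469
  W = 72 − 2·104 − 2·(-469) = 802
Option 1 (J − 79):
  F = 104
  J = 155 − 6·104 (−79 from intervention) = -548
  W = 72 − 2·104 − 2·(-548) = 960
Change in W: 960 − 802 = 158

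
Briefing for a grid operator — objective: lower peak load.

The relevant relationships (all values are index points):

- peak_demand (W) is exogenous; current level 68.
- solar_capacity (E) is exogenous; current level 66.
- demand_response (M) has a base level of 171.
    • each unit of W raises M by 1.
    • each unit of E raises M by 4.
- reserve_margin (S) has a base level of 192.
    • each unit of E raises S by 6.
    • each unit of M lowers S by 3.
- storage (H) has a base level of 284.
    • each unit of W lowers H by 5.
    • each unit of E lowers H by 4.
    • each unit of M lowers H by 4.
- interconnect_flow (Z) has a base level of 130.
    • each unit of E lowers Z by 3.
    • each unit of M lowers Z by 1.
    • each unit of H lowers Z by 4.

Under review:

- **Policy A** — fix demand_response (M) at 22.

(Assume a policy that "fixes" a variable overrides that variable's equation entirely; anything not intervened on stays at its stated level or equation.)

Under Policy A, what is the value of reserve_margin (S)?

Policy A (M := 22):
  W = 68
  E = 66
  M = 22
  S = 192 + 6·66 − 3·22 = 522

522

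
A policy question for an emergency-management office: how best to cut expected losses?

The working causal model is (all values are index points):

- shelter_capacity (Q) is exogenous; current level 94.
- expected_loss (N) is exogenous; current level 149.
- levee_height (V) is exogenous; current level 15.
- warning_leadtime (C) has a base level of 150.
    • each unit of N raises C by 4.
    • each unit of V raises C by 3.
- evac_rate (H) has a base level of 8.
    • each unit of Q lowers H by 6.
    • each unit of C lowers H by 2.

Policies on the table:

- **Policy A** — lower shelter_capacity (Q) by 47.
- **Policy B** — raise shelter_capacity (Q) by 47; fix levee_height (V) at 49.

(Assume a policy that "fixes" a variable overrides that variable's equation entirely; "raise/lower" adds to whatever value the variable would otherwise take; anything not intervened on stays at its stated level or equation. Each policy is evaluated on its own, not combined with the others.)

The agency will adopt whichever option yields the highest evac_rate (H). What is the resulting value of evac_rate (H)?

-1856

Policy A (Q − 47):
  Q = 94 − 47 = 47
  N = 149
  V = 15
  C = 150 + 4·149 + 3·15 = 791
  H = 8 − 6·47 − 2·791 = -1856
Policy B (Q + 47, V := 49):
  Q = 94 + 47 = 141
  N = 149
  V = 49
  C = 150 + 4·149 + 3·49 = 893
  H = 8 − 6·141 − 2·893 = -2624
Comparing — Policy A: H=-1856, Policy B: H=-2624. Highest is -1856 (Policy A).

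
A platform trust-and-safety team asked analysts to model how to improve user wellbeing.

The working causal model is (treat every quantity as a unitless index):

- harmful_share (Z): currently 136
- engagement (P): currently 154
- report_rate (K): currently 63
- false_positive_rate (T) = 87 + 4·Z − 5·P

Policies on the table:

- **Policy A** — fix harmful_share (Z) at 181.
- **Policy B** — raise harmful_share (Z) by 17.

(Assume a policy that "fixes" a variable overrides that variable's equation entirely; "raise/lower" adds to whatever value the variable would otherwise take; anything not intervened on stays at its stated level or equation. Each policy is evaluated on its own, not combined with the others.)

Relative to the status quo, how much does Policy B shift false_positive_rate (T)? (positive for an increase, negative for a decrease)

Baseline:
  Z = 136
  P = 154
  T = 87 + 4·136 − 5·154 = -139
Policy B (Z + 17):
  Z = 136 + 17 = 153
  P = 154
  T = 87 + 4·153 − 5·154 = -71
Change in T: -71 − (-139) = 68

68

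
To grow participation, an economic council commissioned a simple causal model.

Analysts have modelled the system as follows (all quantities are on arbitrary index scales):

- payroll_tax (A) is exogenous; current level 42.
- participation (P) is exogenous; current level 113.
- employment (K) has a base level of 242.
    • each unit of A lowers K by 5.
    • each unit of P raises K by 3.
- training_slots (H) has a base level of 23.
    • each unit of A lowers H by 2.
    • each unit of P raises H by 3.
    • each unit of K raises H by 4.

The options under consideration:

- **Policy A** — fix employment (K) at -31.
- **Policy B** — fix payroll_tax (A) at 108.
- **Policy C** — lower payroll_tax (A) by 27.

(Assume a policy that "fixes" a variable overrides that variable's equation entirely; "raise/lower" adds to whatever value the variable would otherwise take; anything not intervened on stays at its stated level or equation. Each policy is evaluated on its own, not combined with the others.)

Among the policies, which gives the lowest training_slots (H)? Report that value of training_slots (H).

154

Policy A (K := -31):
  A = 42
  P = 113
  K = -31
  H = 23 − 2·42 + 3·113 + 4·(-31) = 154
Policy B (A := 108):
  A = 108
  P = 113
  K = 242 − 5·108 + 3·113 = 41
  H = 23 − 2·108 + 3·113 + 4·41 = 310
Policy C (A − 27):
  A = 42 − 27 = 15
  P = 113
  K = 242 − 5·15 + 3·113 = 506
  H = 23 − 2·15 + 3·113 + 4·506 = 2356
Comparing — Policy A: H=154, Policy B: H=310, Policy C: H=2356. Lowest is 154 (Policy A).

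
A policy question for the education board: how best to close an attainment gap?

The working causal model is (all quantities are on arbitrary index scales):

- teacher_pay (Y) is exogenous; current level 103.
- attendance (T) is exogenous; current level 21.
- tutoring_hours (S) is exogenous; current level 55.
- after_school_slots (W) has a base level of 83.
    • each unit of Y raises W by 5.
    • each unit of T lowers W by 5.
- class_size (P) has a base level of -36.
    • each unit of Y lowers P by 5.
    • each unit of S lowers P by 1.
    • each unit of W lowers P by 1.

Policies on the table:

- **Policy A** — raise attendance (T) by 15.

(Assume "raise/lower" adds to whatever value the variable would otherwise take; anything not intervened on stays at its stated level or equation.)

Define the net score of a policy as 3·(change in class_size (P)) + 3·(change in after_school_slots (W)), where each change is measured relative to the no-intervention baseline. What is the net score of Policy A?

Baseline:
  Y = 103
  T = 21
  S = 55
  W = 83 + 5·103 − 5·21 = 493
  P = -36 − 5·103 − 55 − 493 = -1099
Policy A (T + 15):
  Y = 103
  T = 21 + 15 = 36
  S = 55
  W = 83 + 5·103 − 5·36 = 418
  P = -36 − 5·103 − 55 − 418 = -1024
ΔP = -1024 − (-1099) = 75; ΔW = 418 − 493 = -75
Score = 3·75 + 3·(-75) = 0

0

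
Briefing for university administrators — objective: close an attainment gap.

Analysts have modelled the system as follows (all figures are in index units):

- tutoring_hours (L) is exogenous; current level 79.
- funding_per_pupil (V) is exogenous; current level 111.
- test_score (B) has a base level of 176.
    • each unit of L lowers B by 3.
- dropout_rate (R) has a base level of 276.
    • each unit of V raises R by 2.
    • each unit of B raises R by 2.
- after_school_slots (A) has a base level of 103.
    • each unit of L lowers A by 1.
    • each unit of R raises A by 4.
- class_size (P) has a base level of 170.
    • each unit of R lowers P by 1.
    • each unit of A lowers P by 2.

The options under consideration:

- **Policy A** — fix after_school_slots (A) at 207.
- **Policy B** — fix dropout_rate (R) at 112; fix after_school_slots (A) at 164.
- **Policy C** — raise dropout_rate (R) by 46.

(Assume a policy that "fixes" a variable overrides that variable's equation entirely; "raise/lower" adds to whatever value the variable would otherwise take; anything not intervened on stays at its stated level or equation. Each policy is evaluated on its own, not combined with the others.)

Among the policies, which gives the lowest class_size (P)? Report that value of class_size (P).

-3676

Policy A (A := 207):
  L = 79
  V = 111
  B = 176 − 3·79 = -61
  R = 276 + 2·111 + 2·(-61) = 376
  A = 207
  P = 170 − 376 − 2·207 = -620
Policy B (R := 112, A := 164):
  L = 79
  V = 111
  B = 176 − 3·79 = -61
  R = 112
  A = 164
  P = 170 − 112 − 2·164 = -270
Policy C (R + 46):
  L = 79
  V = 111
  B = 176 − 3·79 = -61
  R = 276 + 2·111 + 2·(-61) (+46 from intervention) = 422
  A = 103 − 79 + 4·422 = 1712
  P = 170 − 422 − 2·1712 = -3676
Comparing — Policy A: P=-620, Policy B: P=-270, Policy C: P=-3676. Lowest is -3676 (Policy C).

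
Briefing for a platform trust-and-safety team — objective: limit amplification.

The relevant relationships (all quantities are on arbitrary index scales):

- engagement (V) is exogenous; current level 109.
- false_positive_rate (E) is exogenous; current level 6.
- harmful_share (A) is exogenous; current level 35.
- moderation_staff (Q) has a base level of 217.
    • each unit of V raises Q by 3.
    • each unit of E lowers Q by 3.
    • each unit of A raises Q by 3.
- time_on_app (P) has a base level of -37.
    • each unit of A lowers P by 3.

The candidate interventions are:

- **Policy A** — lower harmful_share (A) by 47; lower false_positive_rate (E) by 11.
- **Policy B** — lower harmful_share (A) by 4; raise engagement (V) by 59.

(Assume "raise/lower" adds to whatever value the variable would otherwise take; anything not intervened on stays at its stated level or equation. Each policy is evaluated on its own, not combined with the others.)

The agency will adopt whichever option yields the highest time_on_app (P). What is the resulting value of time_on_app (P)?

Policy A (A − 47, E − 11):
  A = 35 − 47 = -12
  P = -37 − 3·(-12) = -1
Policy B (A − 4, V + 59):
  A = 35 − 4 = 31
  P = -37 − 3·31 = -130
Comparing — Policy A: P=-1, Policy B: P=-130. Highest is -1 (Policy A).

-1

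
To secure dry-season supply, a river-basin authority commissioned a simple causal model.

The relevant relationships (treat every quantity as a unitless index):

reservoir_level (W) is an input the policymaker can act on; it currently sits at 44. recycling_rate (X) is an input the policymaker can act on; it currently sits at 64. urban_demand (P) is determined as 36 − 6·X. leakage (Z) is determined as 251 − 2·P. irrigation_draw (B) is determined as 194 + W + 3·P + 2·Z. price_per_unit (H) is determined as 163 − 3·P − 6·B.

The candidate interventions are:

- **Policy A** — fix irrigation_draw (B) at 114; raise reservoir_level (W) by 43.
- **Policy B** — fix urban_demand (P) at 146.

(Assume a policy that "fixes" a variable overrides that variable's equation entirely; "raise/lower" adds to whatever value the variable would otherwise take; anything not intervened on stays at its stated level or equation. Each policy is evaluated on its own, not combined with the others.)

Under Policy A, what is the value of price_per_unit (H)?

Policy A (B := 114, W + 43):
  W = 44 + 43 = 87
  X = 64
  P = 36 − 6·64 = -348
  Z = 251 − 2·(-348) = 947
  B = 114
  H = 163 − 3·(-348) − 6·114 = 523

523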